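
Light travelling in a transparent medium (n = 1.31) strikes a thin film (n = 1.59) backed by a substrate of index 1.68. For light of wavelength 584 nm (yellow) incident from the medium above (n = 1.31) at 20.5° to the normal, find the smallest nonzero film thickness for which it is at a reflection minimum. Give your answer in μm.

Ray reflecting at the top interface goes from n = 1.31 toward n = 1.59: a half-wave phase shift.
Ray reflecting at the bottom interface goes from n = 1.59 toward n = 1.68: a half-wave phase shift.
Net: no relative phase inversion (both shifts match).
So the condition for destructive reflection is 2 n t cos θ_r = (m + ½) λ.
Snell's law: 1.31 sin 20.5° = 1.59 sin θ_r → sin θ_r = 0.289, cos θ_r = 0.957.
Minimum at m = 0: t = λ / (4 n cos θ_r) = 584 / (4 × 1.59 × 0.957) = 95.9 nm.

0.0959 μm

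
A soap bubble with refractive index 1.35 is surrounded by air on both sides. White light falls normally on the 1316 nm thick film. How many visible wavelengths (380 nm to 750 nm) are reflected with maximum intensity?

4

At the upper boundary (n = 1.0 to n = 1.35) the reflected ray undergoes a half-wave phase shift.
At the lower boundary (n = 1.35 to n = 1.0) the reflected ray undergoes no phase shift.
Net: one phase inversion between the two reflected rays.
So the condition for constructive reflection is 2 n t = (m + ½) λ.
λ = 2 n t / (m + ½) = 3553 / (m + ½) nm.
m=4: 790 nm (IR); m=5: 646 nm (visible); m=6: 547 nm (visible); m=7: 474 nm (visible); m=8: 418 nm (visible); m=9: 374 nm (UV).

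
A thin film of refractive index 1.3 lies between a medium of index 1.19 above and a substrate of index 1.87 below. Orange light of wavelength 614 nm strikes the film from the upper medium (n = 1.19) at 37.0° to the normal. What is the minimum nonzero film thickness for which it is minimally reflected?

141 nm

At the upper boundary (n = 1.19 to n = 1.3) the reflected ray undergoes a half-wave phase shift.
At the lower boundary (n = 1.3 to n = 1.87) the reflected ray undergoes a half-wave phase shift.
Zero or two π shifts → no net half-wave offset.
With no net inversion, destructive interference in reflection requires 2 n t cos θ_r = (m + ½) λ.
Snell's law: 1.19 sin 37.0° = 1.3 sin θ_r → sin θ_r = 0.551, cos θ_r = 0.835.
Minimum at m = 0: t = λ / (4 n cos θ_r) = 614 / (4 × 1.3 × 0.835) = 141 nm.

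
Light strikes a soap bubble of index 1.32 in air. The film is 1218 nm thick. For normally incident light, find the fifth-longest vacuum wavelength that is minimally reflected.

At the upper boundary (n = 1.0 to n = 1.32) the reflected ray undergoes a half-wave phase shift.
At the lower boundary (n = 1.32 to n = 1.0) the reflected ray undergoes no phase shift.
Net: one phase inversion between the two reflected rays.
For dark reflection here: 2 n t = m λ.
λ = 2 n t / m. The fifth-longest wavelength is m = 5: λ = 2 × 1.32 × 1218 / 5.00 = 643 nm.

643 nm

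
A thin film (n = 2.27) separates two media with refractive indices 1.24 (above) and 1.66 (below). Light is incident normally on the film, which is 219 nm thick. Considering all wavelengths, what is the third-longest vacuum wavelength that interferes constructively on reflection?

398 nm

At the upper boundary (n = 1.24 to n = 2.27) the reflected ray undergoes a half-wave phase shift.
Ray reflecting at the bottom interface goes from n = 2.27 toward n = 1.66: no phase shift.
Exactly one π shift → a net half-wave offset.
For maximum reflection here: 2 n t = (m + ½) λ.
λ = 2 n t / (m + ½). The third-longest wavelength is m = 2: λ = 2 × 2.27 × 219 / 2.50 = 398 nm.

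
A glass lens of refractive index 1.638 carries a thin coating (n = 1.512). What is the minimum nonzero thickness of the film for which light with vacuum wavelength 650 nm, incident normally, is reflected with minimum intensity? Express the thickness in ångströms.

Top surface (1.0 → 1.512): reflection off a higher-index medium gives a half-wave phase shift.
At the lower boundary (n = 1.512 to n = 1.638) the reflected ray undergoes a half-wave phase shift.
Net: no relative phase inversion (both shifts match).
So the condition for destructive reflection is 2 n t = (m + ½) λ.
Minimum at m = 0: t = λ / (4 n) = 650 / (4 × 1.512) = 107 nm.

1075 Å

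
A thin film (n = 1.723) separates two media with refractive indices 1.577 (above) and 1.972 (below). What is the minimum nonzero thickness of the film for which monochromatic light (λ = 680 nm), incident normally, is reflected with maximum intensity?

Top surface (1.577 → 1.723): reflection off a higher-index medium gives a half-wave phase shift.
Ray reflecting at the bottom interface goes from n = 1.723 toward n = 1.972: a half-wave phase shift.
The two reflections carry the same phase change, so no net offset.
So the condition for constructive reflection is 2 n t = m λ.
Minimum nonzero at m = 1: t = λ / (2 n) = 680 / (2 × 1.723) = 197 nm.

197 nm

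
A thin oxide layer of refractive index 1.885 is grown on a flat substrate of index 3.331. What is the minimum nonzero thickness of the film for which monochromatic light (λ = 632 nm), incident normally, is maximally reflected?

168 nm

Ray reflecting at the top interface goes from n = 1.0 toward n = 1.885: a half-wave phase shift.
At the lower boundary (n = 1.885 to n = 3.331) the reflected ray undergoes a half-wave phase shift.
Net: no relative phase inversion (both shifts match).
For strong reflection here: 2 n t = m λ.
Minimum nonzero at m = 1: t = λ / (2 n) = 632 / (2 × 1.885) = 168 nm.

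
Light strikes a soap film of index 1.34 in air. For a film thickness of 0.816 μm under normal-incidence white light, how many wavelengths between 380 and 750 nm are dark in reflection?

Top surface (1.0 → 1.34): reflection off a higher-index medium gives a half-wave phase shift.
Ray reflecting at the bottom interface goes from n = 1.34 toward n = 1.0: no phase shift.
Exactly one π shift → a net half-wave offset.
With one net inversion, destructive interference in reflection requires 2 n t = m λ.
λ = 2 n t / m = 2187 / m nm.
m=2: 1093 nm (IR); m=3: 729 nm (visible); m=4: 547 nm (visible); m=5: 437 nm (visible); m=6: 364 nm (UV).

3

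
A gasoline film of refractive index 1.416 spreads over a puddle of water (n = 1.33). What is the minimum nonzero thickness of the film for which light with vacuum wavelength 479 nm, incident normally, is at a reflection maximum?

84.6 nm

Top surface (1.0 → 1.416): reflection off a higher-index medium gives a half-wave phase shift.
Ray reflecting at the bottom interface goes from n = 1.416 toward n = 1.33: no phase shift.
Net: one phase inversion between the two reflected rays.
For bright reflection here: 2 n t = (m + ½) λ.
Minimum at m = 0: t = λ / (4 n) = 479 / (4 × 1.416) = 84.6 nm.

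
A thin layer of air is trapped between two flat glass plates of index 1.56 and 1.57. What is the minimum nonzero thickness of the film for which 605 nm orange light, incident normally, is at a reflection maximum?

151 nm

At the upper boundary (n = 1.56 to n = 1.0) the reflected ray undergoes no phase shift.
Ray reflecting at the bottom interface goes from n = 1.0 toward n = 1.57: a half-wave phase shift.
Net: one phase inversion between the two reflected rays.
For maximum reflection here: 2 n t = (m + ½) λ.
Minimum at m = 0: t = λ / (4 n) = 605 / (4 × 1.0) = 151 nm.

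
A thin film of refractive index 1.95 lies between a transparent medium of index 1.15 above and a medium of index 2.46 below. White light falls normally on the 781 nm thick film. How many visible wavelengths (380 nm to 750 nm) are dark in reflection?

4

Ray reflecting at the top interface goes from n = 1.15 toward n = 1.95: a half-wave phase shift.
Bottom surface (1.95 → 2.46): reflection off a higher-index medium gives a half-wave phase shift.
The two reflections carry the same phase change, so no net offset.
So the condition for destructive reflection is 2 n t = (m + ½) λ.
λ = 2 n t / (m + ½) = 3046 / (m + ½) nm.
m=3: 870 nm (IR); m=4: 677 nm (visible); m=5: 554 nm (visible); m=6: 469 nm (visible); m=7: 406 nm (visible); m=8: 358 nm (UV).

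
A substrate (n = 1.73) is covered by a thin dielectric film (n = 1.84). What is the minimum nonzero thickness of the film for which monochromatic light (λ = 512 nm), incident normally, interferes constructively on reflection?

69.6 nm

Top surface (1.0 → 1.84): reflection off a higher-index medium gives a half-wave phase shift.
At the lower boundary (n = 1.84 to n = 1.73) the reflected ray undergoes no phase shift.
The two reflections differ by half a wavelength.
So the condition for constructive reflection is 2 n t = (m + ½) λ.
Minimum at m = 0: t = λ / (4 n) = 512 / (4 × 1.84) = 69.6 nm.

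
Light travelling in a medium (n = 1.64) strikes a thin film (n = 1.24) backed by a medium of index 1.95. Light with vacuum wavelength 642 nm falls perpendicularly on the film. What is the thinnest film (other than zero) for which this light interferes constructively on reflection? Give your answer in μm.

Ray reflecting at the top interface goes from n = 1.64 toward n = 1.24: no phase shift.
Bottom surface (1.24 → 1.95): reflection off a higher-index medium gives a half-wave phase shift.
The two reflections differ by half a wavelength.
For bright reflection here: 2 n t = (m + ½) λ.
Minimum at m = 0: t = λ / (4 n) = 642 / (4 × 1.24) = 129 nm.

0.129 μm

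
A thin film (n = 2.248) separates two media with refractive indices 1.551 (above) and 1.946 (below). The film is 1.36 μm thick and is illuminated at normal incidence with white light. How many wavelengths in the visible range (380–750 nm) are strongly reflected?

8

Ray reflecting at the top interface goes from n = 1.551 toward n = 2.248: a half-wave phase shift.
Ray reflecting at the bottom interface goes from n = 2.248 toward n = 1.946: no phase shift.
The two reflections differ by half a wavelength.
So the condition for constructive reflection is 2 n t = (m + ½) λ.
λ = 2 n t / (m + ½) = 6115 / (m + ½) nm.
m=7: 815 nm (IR); m=8: 719 nm (visible); m=9: 644 nm (visible); m=10: 582 nm (visible); m=11: 532 nm (visible); m=12: 489 nm (visible); m=13: 453 nm (visible); m=14: 422 nm (visible); m=15: 394 nm (visible); m=16: 371 nm (UV).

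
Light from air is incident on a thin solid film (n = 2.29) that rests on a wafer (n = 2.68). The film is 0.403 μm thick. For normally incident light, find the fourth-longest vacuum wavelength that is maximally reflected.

At the upper boundary (n = 1.0 to n = 2.29) the reflected ray undergoes a half-wave phase shift.
Ray reflecting at the bottom interface goes from n = 2.29 toward n = 2.68: a half-wave phase shift.
Zero or two π shifts → no net half-wave offset.
For strong reflection here: 2 n t = m λ.
λ = 2 n t / m. The fourth-longest wavelength is m = 4: λ = 2 × 2.29 × 403 / 4.00 = 461 nm.

461 nm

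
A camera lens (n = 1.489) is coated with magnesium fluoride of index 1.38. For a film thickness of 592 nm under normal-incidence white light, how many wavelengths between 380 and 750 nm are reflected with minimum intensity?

At the upper boundary (n = 1.0 to n = 1.38) the reflected ray undergoes a half-wave phase shift.
Bottom surface (1.38 → 1.489): reflection off a higher-index medium gives a half-wave phase shift.
Zero or two π shifts → no net half-wave offset.
So the condition for destructive reflection is 2 n t = (m + ½) λ.
λ = 2 n t / (m + ½) = 1634 / (m + ½) nm.
m=1: 1089 nm (IR); m=2: 654 nm (visible); m=3: 467 nm (visible); m=4: 363 nm (UV).

2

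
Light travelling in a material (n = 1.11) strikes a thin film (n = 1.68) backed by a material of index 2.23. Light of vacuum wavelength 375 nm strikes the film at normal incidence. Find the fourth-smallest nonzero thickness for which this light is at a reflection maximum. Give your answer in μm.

0.446 μm

Ray reflecting at the top interface goes from n = 1.11 toward n = 1.68: a half-wave phase shift.
Ray reflecting at the bottom interface goes from n = 1.68 toward n = 2.23: a half-wave phase shift.
Zero or two π shifts → no net half-wave offset.
With no net inversion, constructive interference in reflection requires 2 n t = m λ.
The fourth-smallest nonzero thickness corresponds to m = 4: t = m λ / (2 n) = 4.00 × 375 / (2 × 1.68) = 446 nm.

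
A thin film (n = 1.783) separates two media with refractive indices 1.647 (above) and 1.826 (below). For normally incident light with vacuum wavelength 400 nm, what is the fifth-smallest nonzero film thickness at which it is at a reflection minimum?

Top surface (1.647 → 1.783): reflection off a higher-index medium gives a half-wave phase shift.
At the lower boundary (n = 1.783 to n = 1.826) the reflected ray undergoes a half-wave phase shift.
Net: no relative phase inversion (both shifts match).
For dark reflection here: 2 n t = (m + ½) λ.
The fifth-smallest nonzero thickness corresponds to m = 4: t = (m + ½) λ / (2 n) = 4.50 × 400 / (2 × 1.783) = 505 nm.

505 nm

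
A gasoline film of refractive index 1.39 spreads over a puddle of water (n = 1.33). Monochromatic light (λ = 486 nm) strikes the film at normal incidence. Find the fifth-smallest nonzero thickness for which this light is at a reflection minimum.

874 nm

Ray reflecting at the top interface goes from n = 1.0 toward n = 1.39: a half-wave phase shift.
Ray reflecting at the bottom interface goes from n = 1.39 toward n = 1.33: no phase shift.
Exactly one π shift → a net half-wave offset.
For weak reflection here: 2 n t = m λ.
The fifth-smallest nonzero thickness corresponds to m = 5: t = m λ / (2 n) = 5.00 × 486 / (2 × 1.39) = 874 nm.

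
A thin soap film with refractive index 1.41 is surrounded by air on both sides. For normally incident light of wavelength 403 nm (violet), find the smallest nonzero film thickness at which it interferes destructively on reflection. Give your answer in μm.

Ray reflecting at the top interface goes from n = 1.0 toward n = 1.41: a half-wave phase shift.
Bottom surface (1.41 → 1.0): reflection off a lower-index medium gives no phase shift.
Net: one phase inversion between the two reflected rays.
So the condition for destructive reflection is 2 n t = m λ.
Minimum nonzero at m = 1: t = λ / (2 n) = 403 / (2 × 1.41) = 143 nm.

0.143 μm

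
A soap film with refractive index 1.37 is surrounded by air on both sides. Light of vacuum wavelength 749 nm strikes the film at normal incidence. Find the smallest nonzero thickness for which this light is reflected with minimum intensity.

273 nm

Ray reflecting at the top interface goes from n = 1.0 toward n = 1.37: a half-wave phase shift.
At the lower boundary (n = 1.37 to n = 1.0) the reflected ray undergoes no phase shift.
The two reflections differ by half a wavelength.
So the condition for destructive reflection is 2 n t = m λ.
The smallest nonzero thickness corresponds to m = 1: t = m λ / (2 n) = 1.00 × 749 / (2 × 1.37) = 273 nm.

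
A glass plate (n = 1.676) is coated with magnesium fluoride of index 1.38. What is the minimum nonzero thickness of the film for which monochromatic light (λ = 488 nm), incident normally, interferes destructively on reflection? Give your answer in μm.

0.0884 μm

Top surface (1.0 → 1.38): reflection off a higher-index medium gives a half-wave phase shift.
Ray reflecting at the bottom interface goes from n = 1.38 toward n = 1.676: a half-wave phase shift.
The two reflections carry the same phase change, so no net offset.
With no net inversion, destructive interference in reflection requires 2 n t = (m + ½) λ.
Minimum at m = 0: t = λ / (4 n) = 488 / (4 × 1.38) = 88.4 nm.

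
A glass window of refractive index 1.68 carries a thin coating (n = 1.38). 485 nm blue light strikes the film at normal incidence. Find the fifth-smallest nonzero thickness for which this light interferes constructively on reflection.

Ray reflecting at the top interface goes from n = 1.0 toward n = 1.38: a half-wave phase shift.
At the lower boundary (n = 1.38 to n = 1.68) the reflected ray undergoes a half-wave phase shift.
Net: no relative phase inversion (both shifts match).
With no net inversion, constructive interference in reflection requires 2 n t = m λ.
The fifth-smallest nonzero thickness corresponds to m = 5: t = m λ / (2 n) = 5.00 × 485 / (2 × 1.38) = 879 nm.

879 nm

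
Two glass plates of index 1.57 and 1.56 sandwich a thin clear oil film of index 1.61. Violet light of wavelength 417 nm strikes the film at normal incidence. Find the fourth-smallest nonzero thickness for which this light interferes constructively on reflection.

453 nm

Top surface (1.57 → 1.61): reflection off a higher-index medium gives a half-wave phase shift.
Bottom surface (1.61 → 1.56): reflection off a lower-index medium gives no phase shift.
Exactly one π shift → a net half-wave offset.
For strong reflection here: 2 n t = (m + ½) λ.
The fourth-smallest nonzero thickness corresponds to m = 3: t = (m + ½) λ / (2 n) = 3.50 × 417 / (2 × 1.61) = 453 nm.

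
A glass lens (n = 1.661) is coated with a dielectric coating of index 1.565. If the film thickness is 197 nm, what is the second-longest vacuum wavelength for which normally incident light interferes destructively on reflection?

411 nm

At the upper boundary (n = 1.0 to n = 1.565) the reflected ray undergoes a half-wave phase shift.
Bottom surface (1.565 → 1.661): reflection off a higher-index medium gives a half-wave phase shift.
Net: no relative phase inversion (both shifts match).
So the condition for destructive reflection is 2 n t = (m + ½) λ.
λ = 2 n t / (m + ½). The second-longest wavelength is m = 1: λ = 2 × 1.565 × 197 / 1.50 = 411 nm.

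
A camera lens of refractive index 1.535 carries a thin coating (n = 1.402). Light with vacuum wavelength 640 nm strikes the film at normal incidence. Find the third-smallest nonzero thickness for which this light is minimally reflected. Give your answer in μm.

0.571 μm

Ray reflecting at the top interface goes from n = 1.0 toward n = 1.402: a half-wave phase shift.
Ray reflecting at the bottom interface goes from n = 1.402 toward n = 1.535: a half-wave phase shift.
Zero or two π shifts → no net half-wave offset.
With no net inversion, destructive interference in reflection requires 2 n t = (m + ½) λ.
The third-smallest nonzero thickness corresponds to m = 2: t = (m + ½) λ / (2 n) = 2.50 × 640 / (2 × 1.402) = 571 nm.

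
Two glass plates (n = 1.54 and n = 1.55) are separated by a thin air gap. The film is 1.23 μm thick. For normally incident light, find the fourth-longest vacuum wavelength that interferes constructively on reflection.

703 nm

Ray reflecting at the top interface goes from n = 1.54 toward n = 1.0: no phase shift.
Bottom surface (1.0 → 1.55): reflection off a higher-index medium gives a half-wave phase shift.
The two reflections differ by half a wavelength.
With one net inversion, constructive interference in reflection requires 2 n t = (m + ½) λ.
λ = 2 n t / (m + ½). The fourth-longest wavelength is m = 3: λ = 2 × 1.0 × 1230 / 3.50 = 703 nm.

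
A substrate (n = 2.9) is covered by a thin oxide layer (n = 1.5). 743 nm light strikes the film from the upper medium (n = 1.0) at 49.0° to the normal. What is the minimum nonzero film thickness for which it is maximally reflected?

287 nm

At the upper boundary (n = 1.0 to n = 1.5) the reflected ray undergoes a half-wave phase shift.
At the lower boundary (n = 1.5 to n = 2.9) the reflected ray undergoes a half-wave phase shift.
Zero or two π shifts → no net half-wave offset.
So the condition for constructive reflection is 2 n t cos θ_r = m λ.
Snell's law: 1.0 sin 49.0° = 1.5 sin θ_r → sin θ_r = 0.503, cos θ_r = 0.864.
Minimum nonzero at m = 1: t = λ / (2 n cos θ_r) = 743 / (2 × 1.5 × 0.864) = 287 nm.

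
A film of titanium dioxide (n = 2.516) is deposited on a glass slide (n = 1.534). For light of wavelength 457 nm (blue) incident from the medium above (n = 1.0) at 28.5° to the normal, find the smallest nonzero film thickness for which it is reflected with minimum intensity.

92.5 nm

At the upper boundary (n = 1.0 to n = 2.516) the reflected ray undergoes a half-wave phase shift.
Bottom surface (2.516 → 1.534): reflection off a lower-index medium gives no phase shift.
The two reflections differ by half a wavelength.
With one net inversion, destructive interference in reflection requires 2 n t cos θ_r = m λ.
Snell's law: 1.0 sin 28.5° = 2.516 sin θ_r → sin θ_r = 0.190, cos θ_r = 0.982.
Minimum nonzero at m = 1: t = λ / (2 n cos θ_r) = 457 / (2 × 2.516 × 0.982) = 92.5 nm.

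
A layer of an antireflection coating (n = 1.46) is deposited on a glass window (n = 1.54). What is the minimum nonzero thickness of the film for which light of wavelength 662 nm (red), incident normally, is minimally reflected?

Ray reflecting at the top interface goes from n = 1.0 toward n = 1.46: a half-wave phase shift.
Bottom surface (1.46 → 1.54): reflection off a higher-index medium gives a half-wave phase shift.
Net: no relative phase inversion (both shifts match).
For dark reflection here: 2 n t = (m + ½) λ.
Minimum at m = 0: t = λ / (4 n) = 662 / (4 × 1.46) = 113 nm.

113 nm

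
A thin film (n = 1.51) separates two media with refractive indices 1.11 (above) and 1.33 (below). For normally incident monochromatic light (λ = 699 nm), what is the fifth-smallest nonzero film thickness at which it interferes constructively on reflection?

1042 nm

At the upper boundary (n = 1.11 to n = 1.51) the reflected ray undergoes a half-wave phase shift.
Ray reflecting at the bottom interface goes from n = 1.51 toward n = 1.33: no phase shift.
Net: one phase inversion between the two reflected rays.
With one net inversion, constructive interference in reflection requires 2 n t = (m + ½) λ.
The fifth-smallest nonzero thickness corresponds to m = 4: t = (m + ½) λ / (2 n) = 4.50 × 699 / (2 × 1.51) = 1042 nm.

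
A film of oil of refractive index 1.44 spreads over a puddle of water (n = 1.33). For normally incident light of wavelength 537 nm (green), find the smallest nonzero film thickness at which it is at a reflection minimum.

Top surface (1.0 → 1.44): reflection off a higher-index medium gives a half-wave phase shift.
At the lower boundary (n = 1.44 to n = 1.33) the reflected ray undergoes no phase shift.
Net: one phase inversion between the two reflected rays.
With one net inversion, destructive interference in reflection requires 2 n t = m λ.
Minimum nonzero at m = 1: t = λ / (2 n) = 537 / (2 × 1.44) = 186 nm.

186 nm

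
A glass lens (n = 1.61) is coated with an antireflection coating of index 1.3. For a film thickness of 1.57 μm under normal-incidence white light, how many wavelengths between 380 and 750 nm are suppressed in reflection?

At the upper boundary (n = 1.0 to n = 1.3) the reflected ray undergoes a half-wave phase shift.
At the lower boundary (n = 1.3 to n = 1.61) the reflected ray undergoes a half-wave phase shift.
The two reflections carry the same phase change, so no net offset.
For dark reflection here: 2 n t = (m + ½) λ.
λ = 2 n t / (m + ½) = 4082 / (m + ½) nm.
m=4: 907 nm (IR); m=5: 742 nm (visible); m=6: 628 nm (visible); m=7: 544 nm (visible); m=8: 480 nm (visible); m=9: 430 nm (visible); m=10: 389 nm (visible); m=11: 355 nm (UV).

6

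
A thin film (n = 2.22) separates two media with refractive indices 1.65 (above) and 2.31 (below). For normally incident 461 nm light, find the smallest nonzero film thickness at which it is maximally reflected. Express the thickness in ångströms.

1038 Å

Top surface (1.65 → 2.22): reflection off a higher-index medium gives a half-wave phase shift.
Ray reflecting at the bottom interface goes from n = 2.22 toward n = 2.31: a half-wave phase shift.
Net: no relative phase inversion (both shifts match).
For maximum reflection here: 2 n t = m λ.
Minimum nonzero at m = 1: t = λ / (2 n) = 461 / (2 × 2.22) = 104 nm.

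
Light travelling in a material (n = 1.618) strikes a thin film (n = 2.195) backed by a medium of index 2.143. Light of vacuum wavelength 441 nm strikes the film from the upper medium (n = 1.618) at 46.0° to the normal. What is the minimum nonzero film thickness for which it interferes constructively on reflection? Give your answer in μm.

0.0592 μm

At the upper boundary (n = 1.618 to n = 2.195) the reflected ray undergoes a half-wave phase shift.
Bottom surface (2.195 → 2.143): reflection off a lower-index medium gives no phase shift.
Net: one phase inversion between the two reflected rays.
With one net inversion, constructive interference in reflection requires 2 n t cos θ_r = (m + ½) λ.
Snell's law: 1.618 sin 46.0° = 2.195 sin θ_r → sin θ_r = 0.530, cos θ_r = 0.848.
Minimum at m = 0: t = λ / (4 n cos θ_r) = 441 / (4 × 2.195 × 0.848) = 59.2 nm.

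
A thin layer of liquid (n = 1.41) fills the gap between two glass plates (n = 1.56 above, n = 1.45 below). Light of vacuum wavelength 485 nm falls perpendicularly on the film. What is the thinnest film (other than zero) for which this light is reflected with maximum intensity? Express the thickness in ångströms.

Ray reflecting at the top interface goes from n = 1.56 toward n = 1.41: no phase shift.
At the lower boundary (n = 1.41 to n = 1.45) the reflected ray undergoes a half-wave phase shift.
The two reflections differ by half a wavelength.
For bright reflection here: 2 n t = (m + ½) λ.
Minimum at m = 0: t = λ / (4 n) = 485 / (4 × 1.41) = 86.0 nm.

860 Å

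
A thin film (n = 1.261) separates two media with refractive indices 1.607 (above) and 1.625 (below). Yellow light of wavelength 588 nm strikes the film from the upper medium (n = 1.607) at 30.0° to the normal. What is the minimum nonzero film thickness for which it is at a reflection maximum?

151 nm

At the upper boundary (n = 1.607 to n = 1.261) the reflected ray undergoes no phase shift.
Bottom surface (1.261 → 1.625): reflection off a higher-index medium gives a half-wave phase shift.
Exactly one π shift → a net half-wave offset.
For maximum reflection here: 2 n t cos θ_r = (m + ½) λ.
Snell's law: 1.607 sin 30.0° = 1.261 sin θ_r → sin θ_r = 0.637, cos θ_r = 0.771.
Minimum at m = 0: t = λ / (4 n cos θ_r) = 588 / (4 × 1.261 × 0.771) = 151 nm.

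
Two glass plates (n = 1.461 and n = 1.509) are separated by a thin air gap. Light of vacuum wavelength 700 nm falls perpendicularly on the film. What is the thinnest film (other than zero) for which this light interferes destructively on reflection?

At the upper boundary (n = 1.461 to n = 1.0) the reflected ray undergoes no phase shift.
Ray reflecting at the bottom interface goes from n = 1.0 toward n = 1.509: a half-wave phase shift.
The two reflections differ by half a wavelength.
For dark reflection here: 2 n t = m λ.
Minimum nonzero at m = 1: t = λ / (2 n) = 700 / (2 × 1.0) = 350 nm.

350 nm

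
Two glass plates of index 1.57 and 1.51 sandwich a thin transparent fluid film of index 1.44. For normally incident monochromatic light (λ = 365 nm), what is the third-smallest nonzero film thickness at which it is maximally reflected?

317 nm

Top surface (1.57 → 1.44): reflection off a lower-index medium gives no phase shift.
At the lower boundary (n = 1.44 to n = 1.51) the reflected ray undergoes a half-wave phase shift.
Exactly one π shift → a net half-wave offset.
For maximum reflection here: 2 n t = (m + ½) λ.
The third-smallest nonzero thickness corresponds to m = 2: t = (m + ½) λ / (2 n) = 2.50 × 365 / (2 × 1.44) = 317 nm.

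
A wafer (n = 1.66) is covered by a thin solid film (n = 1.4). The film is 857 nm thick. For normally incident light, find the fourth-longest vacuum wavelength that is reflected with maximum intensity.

600 nm

Ray reflecting at the top interface goes from n = 1.0 toward n = 1.4: a half-wave phase shift.
Bottom surface (1.4 → 1.66): reflection off a higher-index medium gives a half-wave phase shift.
The two reflections carry the same phase change, so no net offset.
So the condition for constructive reflection is 2 n t = m λ.
λ = 2 n t / m. The fourth-longest wavelength is m = 4: λ = 2 × 1.4 × 857 / 4.00 = 600 nm.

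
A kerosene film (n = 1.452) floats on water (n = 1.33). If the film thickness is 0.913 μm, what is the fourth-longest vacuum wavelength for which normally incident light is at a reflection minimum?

663 nm

Ray reflecting at the top interface goes from n = 1.0 toward n = 1.452: a half-wave phase shift.
Bottom surface (1.452 → 1.33): reflection off a lower-index medium gives no phase shift.
The two reflections differ by half a wavelength.
So the condition for destructive reflection is 2 n t = m λ.
λ = 2 n t / m. The fourth-longest wavelength is m = 4: λ = 2 × 1.452 × 913 / 4.00 = 663 nm.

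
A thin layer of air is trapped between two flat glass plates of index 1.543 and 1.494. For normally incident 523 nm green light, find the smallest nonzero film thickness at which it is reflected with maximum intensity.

131 nm

Ray reflecting at the top interface goes from n = 1.543 toward n = 1.0: no phase shift.
At the lower boundary (n = 1.0 to n = 1.494) the reflected ray undergoes a half-wave phase shift.
Exactly one π shift → a net half-wave offset.
For strong reflection here: 2 n t = (m + ½) λ.
Minimum at m = 0: t = λ / (4 n) = 523 / (4 × 1.0) = 131 nm.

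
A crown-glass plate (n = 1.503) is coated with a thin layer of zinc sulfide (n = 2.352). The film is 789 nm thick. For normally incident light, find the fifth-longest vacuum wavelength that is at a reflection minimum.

Ray reflecting at the top interface goes from n = 1.0 toward n = 2.352: a half-wave phase shift.
Bottom surface (2.352 → 1.503): reflection off a lower-index medium gives no phase shift.
Exactly one π shift → a net half-wave offset.
So the condition for destructive reflection is 2 n t = m λ.
λ = 2 n t / m. The fifth-longest wavelength is m = 5: λ = 2 × 2.352 × 789 / 5.00 = 742 nm.

742 nm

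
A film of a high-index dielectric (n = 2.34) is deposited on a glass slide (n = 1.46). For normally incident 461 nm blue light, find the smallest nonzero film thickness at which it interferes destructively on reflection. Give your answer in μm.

Top surface (1.0 → 2.34): reflection off a higher-index medium gives a half-wave phase shift.
At the lower boundary (n = 2.34 to n = 1.46) the reflected ray undergoes no phase shift.
The two reflections differ by half a wavelength.
With one net inversion, destructive interference in reflection requires 2 n t = m λ.
Minimum nonzero at m = 1: t = λ / (2 n) = 461 / (2 × 2.34) = 98.5 nm.

0.0985 μm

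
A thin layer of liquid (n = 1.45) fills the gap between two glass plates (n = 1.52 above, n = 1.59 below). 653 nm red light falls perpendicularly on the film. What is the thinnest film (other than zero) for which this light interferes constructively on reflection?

Ray reflecting at the top interface goes from n = 1.52 toward n = 1.45: no phase shift.
At the lower boundary (n = 1.45 to n = 1.59) the reflected ray undergoes a half-wave phase shift.
Exactly one π shift → a net half-wave offset.
With one net inversion, constructive interference in reflection requires 2 n t = (m + ½) λ.
Minimum at m = 0: t = λ / (4 n) = 653 / (4 × 1.45) = 113 nm.

113 nm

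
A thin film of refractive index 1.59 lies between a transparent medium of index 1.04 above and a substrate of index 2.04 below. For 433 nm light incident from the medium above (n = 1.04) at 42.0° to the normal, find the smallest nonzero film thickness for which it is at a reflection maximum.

151 nm

Ray reflecting at the top interface goes from n = 1.04 toward n = 1.59: a half-wave phase shift.
Ray reflecting at the bottom interface goes from n = 1.59 toward n = 2.04: a half-wave phase shift.
The two reflections carry the same phase change, so no net offset.
So the condition for constructive reflection is 2 n t cos θ_r = m λ.
Snell's law: 1.04 sin 42.0° = 1.59 sin θ_r → sin θ_r = 0.438, cos θ_r = 0.899.
Minimum nonzero at m = 1: t = λ / (2 n cos θ_r) = 433 / (2 × 1.59 × 0.899) = 151 nm.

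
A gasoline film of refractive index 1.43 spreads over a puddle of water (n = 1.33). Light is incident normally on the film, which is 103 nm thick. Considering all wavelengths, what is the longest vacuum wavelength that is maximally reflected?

589 nm

Ray reflecting at the top interface goes from n = 1.0 toward n = 1.43: a half-wave phase shift.
Ray reflecting at the bottom interface goes from n = 1.43 toward n = 1.33: no phase shift.
Exactly one π shift → a net half-wave offset.
With one net inversion, constructive interference in reflection requires 2 n t = (m + ½) λ.
λ = 2 n t / (m + ½). The longest wavelength is m = 0: λ = 2 × 1.43 × 103 / 0.500 = 589 nm.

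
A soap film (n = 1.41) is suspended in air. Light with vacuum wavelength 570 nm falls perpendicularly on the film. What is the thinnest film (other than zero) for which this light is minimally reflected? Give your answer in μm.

0.202 μm

Ray reflecting at the top interface goes from n = 1.0 toward n = 1.41: a half-wave phase shift.
Ray reflecting at the bottom interface goes from n = 1.41 toward n = 1.0: no phase shift.
Net: one phase inversion between the two reflected rays.
With one net inversion, destructive interference in reflection requires 2 n t = m λ.
Minimum nonzero at m = 1: t = λ / (2 n) = 570 / (2 × 1.41) = 202 nm.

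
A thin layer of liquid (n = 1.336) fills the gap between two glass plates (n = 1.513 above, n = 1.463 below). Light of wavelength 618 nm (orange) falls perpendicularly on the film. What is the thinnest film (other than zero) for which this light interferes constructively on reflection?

At the upper boundary (n = 1.513 to n = 1.336) the reflected ray undergoes no phase shift.
Ray reflecting at the bottom interface goes from n = 1.336 toward n = 1.463: a half-wave phase shift.
Net: one phase inversion between the two reflected rays.
With one net inversion, constructive interference in reflection requires 2 n t = (m + ½) λ.
Minimum at m = 0: t = λ / (4 n) = 618 / (4 × 1.336) = 116 nm.

116 nm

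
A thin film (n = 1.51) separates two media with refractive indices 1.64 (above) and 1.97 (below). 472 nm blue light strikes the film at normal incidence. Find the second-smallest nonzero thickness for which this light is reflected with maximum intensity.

At the upper boundary (n = 1.64 to n = 1.51) the reflected ray undergoes no phase shift.
Bottom surface (1.51 → 1.97): reflection off a higher-index medium gives a half-wave phase shift.
The two reflections differ by half a wavelength.
With one net inversion, constructive interference in reflection requires 2 n t = (m + ½) λ.
The second-smallest nonzero thickness corresponds to m = 1: t = (m + ½) λ / (2 n) = 1.50 × 472 / (2 × 1.51) = 234 nm.

234 nm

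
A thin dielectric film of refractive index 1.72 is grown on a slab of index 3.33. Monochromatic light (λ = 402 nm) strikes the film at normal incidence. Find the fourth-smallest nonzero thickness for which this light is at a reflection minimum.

Top surface (1.0 → 1.72): reflection off a higher-index medium gives a half-wave phase shift.
Bottom surface (1.72 → 3.33): reflection off a higher-index medium gives a half-wave phase shift.
Zero or two π shifts → no net half-wave offset.
So the condition for destructive reflection is 2 n t = (m + ½) λ.
The fourth-smallest nonzero thickness corresponds to m = 3: t = (m + ½) λ / (2 n) = 3.50 × 402 / (2 × 1.72) = 409 nm.

409 nm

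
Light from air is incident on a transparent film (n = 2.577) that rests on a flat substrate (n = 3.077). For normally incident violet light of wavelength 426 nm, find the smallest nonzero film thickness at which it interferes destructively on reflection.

Top surface (1.0 → 2.577): reflection off a higher-index medium gives a half-wave phase shift.
At the lower boundary (n = 2.577 to n = 3.077) the reflected ray undergoes a half-wave phase shift.
Zero or two π shifts → no net half-wave offset.
With no net inversion, destructive interference in reflection requires 2 n t = (m + ½) λ.
Minimum at m = 0: t = λ / (4 n) = 426 / (4 × 2.577) = 41.3 nm.

41.3 nm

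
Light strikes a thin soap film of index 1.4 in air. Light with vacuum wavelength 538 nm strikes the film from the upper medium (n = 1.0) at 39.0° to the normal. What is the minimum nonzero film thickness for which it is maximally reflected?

Ray reflecting at the top interface goes from n = 1.0 toward n = 1.4: a half-wave phase shift.
Ray reflecting at the bottom interface goes from n = 1.4 toward n = 1.0: no phase shift.
Exactly one π shift → a net half-wave offset.
So the condition for constructive reflection is 2 n t cos θ_r = (m + ½) λ.
Snell's law: 1.0 sin 39.0° = 1.4 sin θ_r → sin θ_r = 0.450, cos θ_r = 0.893.
Minimum at m = 0: t = λ / (4 n cos θ_r) = 538 / (4 × 1.4 × 0.893) = 108 nm.

108 nm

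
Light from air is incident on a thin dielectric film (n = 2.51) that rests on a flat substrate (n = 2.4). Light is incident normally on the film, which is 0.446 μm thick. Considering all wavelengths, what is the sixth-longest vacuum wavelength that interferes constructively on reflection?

407 nm

Top surface (1.0 → 2.51): reflection off a higher-index medium gives a half-wave phase shift.
Ray reflecting at the bottom interface goes from n = 2.51 toward n = 2.4: no phase shift.
Net: one phase inversion between the two reflected rays.
For bright reflection here: 2 n t = (m + ½) λ.
λ = 2 n t / (m + ½). The sixth-longest wavelength is m = 5: λ = 2 × 2.51 × 446 / 5.50 = 407 nm.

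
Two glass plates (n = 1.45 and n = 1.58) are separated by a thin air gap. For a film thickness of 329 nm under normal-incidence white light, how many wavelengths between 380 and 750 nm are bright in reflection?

Ray reflecting at the top interface goes from n = 1.45 toward n = 1.0: no phase shift.
At the lower boundary (n = 1.0 to n = 1.58) the reflected ray undergoes a half-wave phase shift.
Exactly one π shift → a net half-wave offset.
So the condition for constructive reflection is 2 n t = (m + ½) λ.
λ = 2 n t / (m + ½) = 658 / (m + ½) nm.
m=0: 1316 nm (IR); m=1: 439 nm (visible); m=2: 263 nm (UV).

1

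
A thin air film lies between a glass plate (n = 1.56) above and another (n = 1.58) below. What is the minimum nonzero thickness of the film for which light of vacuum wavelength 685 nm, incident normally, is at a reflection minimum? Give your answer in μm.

0.343 μm

Top surface (1.56 → 1.0): reflection off a lower-index medium gives no phase shift.
Bottom surface (1.0 → 1.58): reflection off a higher-index medium gives a half-wave phase shift.
The two reflections differ by half a wavelength.
For weak reflection here: 2 n t = m λ.
Minimum nonzero at m = 1: t = λ / (2 n) = 685 / (2 × 1.0) = 343 nm.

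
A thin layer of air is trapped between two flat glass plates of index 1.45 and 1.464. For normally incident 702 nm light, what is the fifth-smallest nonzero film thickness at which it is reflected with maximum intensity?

1580 nm

Top surface (1.45 → 1.0): reflection off a lower-index medium gives no phase shift.
Ray reflecting at the bottom interface goes from n = 1.0 toward n = 1.464: a half-wave phase shift.
The two reflections differ by half a wavelength.
So the condition for constructive reflection is 2 n t = (m + ½) λ.
The fifth-smallest nonzero thickness corresponds to m = 4: t = (m + ½) λ / (2 n) = 4.50 × 702 / (2 × 1.0) = 1580 nm.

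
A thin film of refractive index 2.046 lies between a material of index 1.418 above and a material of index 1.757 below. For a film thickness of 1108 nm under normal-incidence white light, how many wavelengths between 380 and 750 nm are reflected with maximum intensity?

Ray reflecting at the top interface goes from n = 1.418 toward n = 2.046: a half-wave phase shift.
Bottom surface (2.046 → 1.757): reflection off a lower-index medium gives no phase shift.
Net: one phase inversion between the two reflected rays.
With one net inversion, constructive interference in reflection requires 2 n t = (m + ½) λ.
λ = 2 n t / (m + ½) = 4534 / (m + ½) nm.
m=5: 824 nm (IR); m=6: 698 nm (visible); m=7: 605 nm (visible); m=8: 533 nm (visible); m=9: 477 nm (visible); m=10: 432 nm (visible); m=11: 394 nm (visible); m=12: 363 nm (UV).

6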